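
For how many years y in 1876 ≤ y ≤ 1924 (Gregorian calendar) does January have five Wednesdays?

23

January has 31 days; it has five Wednesdays when Wednesday falls among the first (month-length − 28) days — i.e. when January 1 is one of Wednesday/Tuesday/Monday.
January 1 by year: 1876:Sat 1877:Mon✓ 1878:Tue✓ 1879:Wed✓ 1880:Thu 1881:Sat 1882:Sun 1883:Mon✓ 1884:Tue✓ 1885:Thu 1886:Fri 1887:Sat 1888:Sun 1889:Tue✓ 1890:Wed✓ …(19 more)… 1910:Sat 1911:Sun 1912:Mon✓ 1913:Wed✓ 1914:Thu 1915:Fri 1916:Sat 1917:Mon✓ 1918:Tue✓ 1919:Wed✓ 1920:Thu 1921:Sat 1922:Sun 1923:Mon✓ 1924:Tue✓
Years with five Wednesdays: 1877, 1878, 1879, 1883, 1884, 1889, 1890, 1894, 1895, 1896, 1900, 1901, 1902, 1906, 1907, 1908, 1912, 1913, 1917, 1918, 1919, 1923, 1924 → 23.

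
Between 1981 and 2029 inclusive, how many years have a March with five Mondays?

March has 31 days; it has five Mondays when Monday falls among the first (month-length − 28) days — i.e. when March 1 is one of Monday/Sunday/Saturday.
March 1 by year: 1981:Sun✓ 1982:Mon✓ 1983:Tue 1984:Thu 1985:Fri 1986:Sat✓ 1987:Sun✓ 1988:Tue 1989:Wed 1990:Thu 1991:Fri 1992:Sun✓ 1993:Mon✓ 1994:Tue 1995:Wed …(19 more)… 2015:Sun✓ 2016:Tue 2017:Wed 2018:Thu 2019:Fri 2020:Sun✓ 2021:Mon✓ 2022:Tue 2023:Wed 2024:Fri 2025:Sat✓ 2026:Sun✓ 2027:Mon✓ 2028:Wed 2029:Thu
Years with five Mondays: 1981, 1982, 1986, 1987, 1992, 1993, 1997, 1998, 1999, 2003, 2004, 2008, 2009, 2010, 2014, 2015, 2020, 2021, 2025, 2026, 2027 → 21.

21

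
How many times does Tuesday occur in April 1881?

4

April 1881 has 30 days and begins on Friday.
The first Tuesday is April 5.
Tuesdays fall on 5, 12, 19, 26 — that's 4.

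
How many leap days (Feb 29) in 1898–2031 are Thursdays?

5

Leap years in 1898–2031: 32 of them.
Feb 29 weekday advances by 5 (mod 7) from one leap year to the next four years later (or differs when a century non-leap intervenes).
Leap-day weekdays: 1904:Mon 1908:Sat 1912:Thu✓ 1916:Tue 1920:Sun 1924:Fri 1928:Wed 1932:Mon 1936:Sat 1940:Thu✓ 1944:Tue 1948:Sun 1952:Fri …(6 more)… 1980:Fri 1984:Wed 1988:Mon 1992:Sat 1996:Thu✓ 2000:Tue 2004:Sun 2008:Fri 2012:Wed 2016:Mon 2020:Sat 2024:Thu✓ 2028:Tue
Thursday: 1912, 1940, 1968, 1996, 2024 → 5.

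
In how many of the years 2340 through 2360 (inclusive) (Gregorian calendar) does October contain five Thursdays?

10

October has 31 days; it has five Thursdays when Thursday falls among the first (month-length − 28) days — i.e. when October 1 is one of Thursday/Wednesday/Tuesday.
October 1 by year: 2340:Tue✓ 2341:Wed✓ 2342:Thu✓ 2343:Fri 2344:Sun 2345:Mon 2346:Tue✓ 2347:Wed✓ 2348:Fri 2349:Sat 2350:Sun 2351:Mon 2352:Wed✓ 2353:Thu✓ 2354:Fri 2355:Sat 2356:Mon 2357:Tue✓ 2358:Wed✓ 2359:Thu✓ 2360:Sat
Years with five Thursdays: 2340, 2341, 2342, 2346, 2347, 2352, 2353, 2357, 2358, 2359 → 10.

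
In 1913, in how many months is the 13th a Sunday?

2

Check the 13th of each month of 1913: Jan 13: Mon, Feb 13: Thu, Mar 13: Thu, Apr 13: Sun, May 13: Tue, Jun 13: Fri, Jul 13: Sun, Aug 13: Wed, Sep 13: Sat, Oct 13: Mon, Nov 13: Thu, Dec 13: Sat.
Sunday occurs in April, July — 2 months.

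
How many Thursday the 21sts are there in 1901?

3

Check the 21st of each month of 1901: Jan 21: Mon, Feb 21: Thu, Mar 21: Thu, Apr 21: Sun, May 21: Tue, Jun 21: Fri, Jul 21: Sun, Aug 21: Wed, Sep 21: Sat, Oct 21: Mon, Nov 21: Thu, Dec 21: Sat.
Thursday occurs in February, March, November — 3 months.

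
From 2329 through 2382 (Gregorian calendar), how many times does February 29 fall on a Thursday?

2

Leap years in 2329–2382: 13 of them.
Feb 29 weekday advances by 5 (mod 7) from one leap year to the next four years later (or differs when a century non-leap intervenes).
Leap-day weekdays: 2332:Mon 2336:Sat 2340:Thu✓ 2344:Tue 2348:Sun 2352:Fri 2356:Wed 2360:Mon 2364:Sat 2368:Thu✓ 2372:Tue 2376:Sun 2380:Fri
Thursday: 2340, 2368 → 2.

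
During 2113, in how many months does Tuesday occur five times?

A month of length L has five Tuesdays iff its first Tuesday is on day ≤ L−28 (so day 1–3 in a 31-day month, 1–2 in a 30-day month, day 1 in a leap February).
Checking each month of 2113: Jan starts Sun (31d) ✓; Feb starts Wed (28d); Mar starts Wed (31d); Apr starts Sat (30d); May starts Mon (31d) ✓; Jun starts Thu (30d); Jul starts Sat (31d); Aug starts Tue (31d) ✓; Sep starts Fri (30d); Oct starts Sun (31d) ✓; Nov starts Wed (30d); Dec starts Fri (31d).
Five-Tuesday months: January, May, August, October → 4.

4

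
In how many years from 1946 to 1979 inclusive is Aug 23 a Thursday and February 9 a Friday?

Check each year's weekday for Aug 23 and February 9:
  1946: Fri/Sat  1947: Sat/Sun  1948: Mon/Mon  1949: Tue/Wed  1950: Wed/Thu  1951: Thu/Fri ✓  1952: Sat/Sat  1953: Sun/Mon  1954: Mon/Tue  1955: Tue/Wed  1956: Thu/Thu  1957: Fri/Sat  1958: Sat/Sun  1959: Sun/Mon  …(6 more)…  1966: Tue/Wed  1967: Wed/Thu  1968: Fri/Fri  1969: Sat/Sun  1970: Sun/Mon  1971: Mon/Tue  1972: Wed/Wed  1973: Thu/Fri ✓  1974: Fri/Sat  1975: Sat/Sun  1976: Mon/Mon  1977: Tue/Wed  1978: Wed/Thu  1979: Thu/Fri ✓
Both conditions hold in: 1951, 1962, 1973, 1979 — 4.

4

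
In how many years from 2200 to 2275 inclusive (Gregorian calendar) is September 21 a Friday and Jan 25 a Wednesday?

3

Check each year's weekday for September 21 and Jan 25:
  2200: Sun/Sat  2201: Mon/Sun  2202: Tue/Mon  2203: Wed/Tue  2204: Fri/Wed ✓  2205: Sat/Fri  2206: Sun/Sat  2207: Mon/Sun  2208: Wed/Mon  2209: Thu/Wed  2210: Fri/Thu  2211: Sat/Fri  2212: Mon/Sat  2213: Tue/Mon  …(48 more)…  2262: Sun/Sat  2263: Mon/Sun  2264: Wed/Mon  2265: Thu/Wed  2266: Fri/Thu  2267: Sat/Fri  2268: Mon/Sat  2269: Tue/Mon  2270: Wed/Tue  2271: Thu/Wed  2272: Sat/Thu  2273: Sun/Sat  2274: Mon/Sun  2275: Tue/Mon
Both conditions hold in: 2204, 2232, 2260 — 3.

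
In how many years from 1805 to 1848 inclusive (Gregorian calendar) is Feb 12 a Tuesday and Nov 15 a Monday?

0

Check each year's weekday for Feb 12 and Nov 15:
  1805: Tue/Fri  1806: Wed/Sat  1807: Thu/Sun  1808: Fri/Tue  1809: Sun/Wed  1810: Mon/Thu  1811: Tue/Fri  1812: Wed/Sun  1813: Fri/Mon  1814: Sat/Tue  1815: Sun/Wed  1816: Mon/Fri  1817: Wed/Sat  1818: Thu/Sun  …(16 more)…  1835: Thu/Sun  1836: Fri/Tue  1837: Sun/Wed  1838: Mon/Thu  1839: Tue/Fri  1840: Wed/Sun  1841: Fri/Mon  1842: Sat/Tue  1843: Sun/Wed  1844: Mon/Fri  1845: Wed/Sat  1846: Thu/Sun  1847: Fri/Mon  1848: Sat/Wed
Both conditions hold in: no year — 0.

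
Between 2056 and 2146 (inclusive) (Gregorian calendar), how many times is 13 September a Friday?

Track 13 September's weekday year by year (advancing +1, or +2 across a Feb 29):
  2056: Wed  2057: Thu (+1)  2058: Fri (+1) ✓  2059: Sat (+1)  2060: Mon (+2)
  2061: Tue (+1)  2062: Wed (+1)  2063: Thu (+1)  2064: Sat (+2)  2065: Sun (+1)
  2066: Mon (+1)  2067: Tue (+1)  2068: Thu (+2)  2069: Fri (+1) ✓  … (63 more years) …
  2133: Sun (+1)  2134: Mon (+1)  2135: Tue (+1)  2136: Thu (+2)  2137: Fri (+1) ✓
  2138: Sat (+1)  2139: Sun (+1)  2140: Tue (+2)  2141: Wed (+1)  2142: Thu (+1)
  2143: Fri (+1) ✓  2144: Sun (+2)  2145: Mon (+1)  2146: Tue (+1)
Friday years: 2058, 2069, 2075, 2080, 2086, 2097, 2109, 2115, 2120, 2126, 2137, 2143 — 12 in total.

12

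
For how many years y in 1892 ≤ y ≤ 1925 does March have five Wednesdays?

15

March has 31 days; it has five Wednesdays when Wednesday falls among the first (month-length − 28) days — i.e. when March 1 is one of Wednesday/Tuesday/Monday.
March 1 by year: 1892:Tue✓ 1893:Wed✓ 1894:Thu 1895:Fri 1896:Sun 1897:Mon✓ 1898:Tue✓ 1899:Wed✓ 1900:Thu 1901:Fri 1902:Sat 1903:Sun 1904:Tue✓ 1905:Wed✓ 1906:Thu …(4 more)… 1911:Wed✓ 1912:Fri 1913:Sat 1914:Sun 1915:Mon✓ 1916:Wed✓ 1917:Thu 1918:Fri 1919:Sat 1920:Mon✓ 1921:Tue✓ 1922:Wed✓ 1923:Thu 1924:Sat 1925:Sun
Years with five Wednesdays: 1892, 1893, 1897, 1898, 1899, 1904, 1905, 1909, 1910, 1911, 1915, 1916, 1920, 1921, 1922 → 15.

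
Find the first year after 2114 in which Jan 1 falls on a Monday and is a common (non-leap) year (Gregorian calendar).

2125

Jan 1 advances by 2 weekdays after a leap year and by 1 after a common year.
2114: Jan 1 is Monday.
2115: Tuesday
2116: Wednesday (leap)
2117: Friday
2118: Saturday
2119: Sunday
2120: Monday (leap)
2121: Wednesday
2122: Thursday
2123: Friday
2124: Saturday (leap)
2125: Monday
2125 begins on a Monday and is a common year.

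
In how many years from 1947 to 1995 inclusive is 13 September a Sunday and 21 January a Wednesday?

5

Check each year's weekday for 13 September and 21 January:
  1947: Sat/Tue  1948: Mon/Wed  1949: Tue/Fri  1950: Wed/Sat  1951: Thu/Sun  1952: Sat/Mon  1953: Sun/Wed ✓  1954: Mon/Thu  1955: Tue/Fri  1956: Thu/Sat  1957: Fri/Mon  1958: Sat/Tue  1959: Sun/Wed ✓  1960: Tue/Thu  …(21 more)…  1982: Mon/Thu  1983: Tue/Fri  1984: Thu/Sat  1985: Fri/Mon  1986: Sat/Tue  1987: Sun/Wed ✓  1988: Tue/Thu  1989: Wed/Sat  1990: Thu/Sun  1991: Fri/Mon  1992: Sun/Tue  1993: Mon/Thu  1994: Tue/Fri  1995: Wed/Sat
Both conditions hold in: 1953, 1959, 1970, 1981, 1987 — 5.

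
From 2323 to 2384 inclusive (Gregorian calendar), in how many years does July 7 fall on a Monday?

9

Track July 7's weekday year by year (advancing +1, or +2 across a Feb 29):
  2323: Sat  2324: Mon (+2) ✓  2325: Tue (+1)  2326: Wed (+1)  2327: Thu (+1)
  2328: Sat (+2)  2329: Sun (+1)  2330: Mon (+1) ✓  2331: Tue (+1)  2332: Thu (+2)
  2333: Fri (+1)  2334: Sat (+1)  2335: Sun (+1)  2336: Tue (+2)  … (34 more years) …
  2371: Wed (+1)  2372: Fri (+2)  2373: Sat (+1)  2374: Sun (+1)  2375: Mon (+1) ✓
  2376: Wed (+2)  2377: Thu (+1)  2378: Fri (+1)  2379: Sat (+1)  2380: Mon (+2) ✓
  2381: Tue (+1)  2382: Wed (+1)  2383: Thu (+1)  2384: Sat (+2)
Monday years: 2324, 2330, 2341, 2347, 2352, 2358, 2369, 2375, 2380 — 9 in total.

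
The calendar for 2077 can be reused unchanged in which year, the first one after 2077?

2083

Two years share a calendar iff Jan 1 falls on the same weekday and both are leap or both are common. 2077: Jan 1 is Friday, common year.
2078: Jan 1 Saturday, common
2079: Jan 1 Sunday, common
2080: Jan 1 Monday, leap
2081: Jan 1 Wednesday, common
2082: Jan 1 Thursday, common
2083: Jan 1 Friday, common
2083 matches on both conditions.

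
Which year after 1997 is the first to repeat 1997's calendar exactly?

Two years share a calendar iff Jan 1 falls on the same weekday and both are leap or both are common. 1997: Jan 1 is Wednesday, common year.
1998: Jan 1 Thursday, common
1999: Jan 1 Friday, common
2000: Jan 1 Saturday, leap
2001: Jan 1 Monday, common
2002: Jan 1 Tuesday, common
2003: Jan 1 Wednesday, common
2003 matches on both conditions.

2003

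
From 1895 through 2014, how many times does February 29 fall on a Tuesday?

Leap years in 1895–2014: 29 of them.
Feb 29 weekday advances by 5 (mod 7) from one leap year to the next four years later (or differs when a century non-leap intervenes).
Leap-day weekdays: 1896:Sat 1904:Mon 1908:Sat 1912:Thu 1916:Tue✓ 1920:Sun 1924:Fri 1928:Wed 1932:Mon 1936:Sat 1940:Thu 1944:Tue✓ 1948:Sun …(3 more)… 1964:Sat 1968:Thu 1972:Tue✓ 1976:Sun 1980:Fri 1984:Wed 1988:Mon 1992:Sat 1996:Thu 2000:Tue✓ 2004:Sun 2008:Fri 2012:Wed
Tuesday: 1916, 1944, 1972, 2000 → 4.

4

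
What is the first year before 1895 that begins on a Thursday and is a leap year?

Jan 1 advances by 2 weekdays after a leap year and by 1 after a common year.
1895: Jan 1 is Tuesday.
1894: Monday
1893: Sunday
1892: Friday (leap)
1891: Thursday
1890: Wednesday
1889: Tuesday
1888: Sunday (leap)
1887: Saturday
1886: Friday
1885: Thursday
1884: Tuesday (leap)
1883: Monday
1882: Sunday
1881: Saturday
1880: Thursday (leap)
1880 begins on a Thursday and is a leap year.

1880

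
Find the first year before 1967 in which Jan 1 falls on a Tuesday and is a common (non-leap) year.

Jan 1 advances by 2 weekdays after a leap year and by 1 after a common year.
1967: Jan 1 is Sunday.
1966: Saturday
1965: Friday
1964: Wednesday (leap)
1963: Tuesday
1963 begins on a Tuesday and is a common year.

1963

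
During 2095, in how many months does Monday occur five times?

A month of length L has five Mondays iff its first Monday is on day ≤ L−28 (so day 1–3 in a 31-day month, 1–2 in a 30-day month, day 1 in a leap February).
Checking each month of 2095: Jan starts Sat (31d) ✓; Feb starts Tue (28d); Mar starts Tue (31d); Apr starts Fri (30d); May starts Sun (31d) ✓; Jun starts Wed (30d); Jul starts Fri (31d); Aug starts Mon (31d) ✓; Sep starts Thu (30d); Oct starts Sat (31d) ✓; Nov starts Tue (30d); Dec starts Thu (31d).
Five-Monday months: January, May, August, October → 4.

4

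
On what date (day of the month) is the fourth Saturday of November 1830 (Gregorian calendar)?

November 1, 1830 is a Monday, so the first Saturday is the 6th.
The fourth Saturday is 6 + 21 = 27.

27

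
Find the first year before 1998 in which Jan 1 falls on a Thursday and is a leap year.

Jan 1 advances by 2 weekdays after a leap year and by 1 after a common year.
1998: Jan 1 is Thursday.
1997: Wednesday
1996: Monday (leap)
1995: Sunday
1994: Saturday
1993: Friday
1992: Wednesday (leap)
1991: Tuesday
1990: Monday
1989: Sunday
1988: Friday (leap)
1987: Thursday
1986: Wednesday
1985: Tuesday
1984: Sunday (leap)
1983: Saturday
1982: Friday
1981: Thursday
1980: Tuesday (leap)
1979: Monday
1978: Sunday
1977: Saturday
1976: Thursday (leap)
1976 begins on a Thursday and is a leap year.

1976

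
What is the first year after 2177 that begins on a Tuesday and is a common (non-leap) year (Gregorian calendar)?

2182

Jan 1 advances by 2 weekdays after a leap year and by 1 after a common year.
2177: Jan 1 is Wednesday.
2178: Thursday
2179: Friday
2180: Saturday (leap)
2181: Monday
2182: Tuesday
2182 begins on a Tuesday and is a common year.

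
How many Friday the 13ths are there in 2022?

Check the 13th of each month of 2022: Jan 13: Thu, Feb 13: Sun, Mar 13: Sun, Apr 13: Wed, May 13: Fri, Jun 13: Mon, Jul 13: Wed, Aug 13: Sat, Sep 13: Tue, Oct 13: Thu, Nov 13: Sun, Dec 13: Tue.
Friday occurs in May — 1 month.

1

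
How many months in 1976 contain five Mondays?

A month of length L has five Mondays iff its first Monday is on day ≤ L−28 (so day 1–3 in a 31-day month, 1–2 in a 30-day month, day 1 in a leap February).
Checking each month of 1976: Jan starts Thu (31d); Feb starts Sun (29d); Mar starts Mon (31d) ✓; Apr starts Thu (30d); May starts Sat (31d) ✓; Jun starts Tue (30d); Jul starts Thu (31d); Aug starts Sun (31d) ✓; Sep starts Wed (30d); Oct starts Fri (31d); Nov starts Mon (30d) ✓; Dec starts Wed (31d).
Five-Monday months: March, May, August, November → 4.

4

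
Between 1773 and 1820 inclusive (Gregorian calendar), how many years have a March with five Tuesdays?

March has 31 days; it has five Tuesdays when Tuesday falls among the first (month-length − 28) days — i.e. when March 1 is one of Tuesday/Monday/Sunday.
March 1 by year: 1773:Mon✓ 1774:Tue✓ 1775:Wed 1776:Fri 1777:Sat 1778:Sun✓ 1779:Mon✓ 1780:Wed 1781:Thu 1782:Fri 1783:Sat 1784:Mon✓ 1785:Tue✓ 1786:Wed 1787:Thu …(18 more)… 1806:Sat 1807:Sun✓ 1808:Tue✓ 1809:Wed 1810:Thu 1811:Fri 1812:Sun✓ 1813:Mon✓ 1814:Tue✓ 1815:Wed 1816:Fri 1817:Sat 1818:Sun✓ 1819:Mon✓ 1820:Wed
Years with five Tuesdays: 1773, 1774, 1778, 1779, 1784, 1785, 1789, 1790, 1791, 1795, 1796, 1801, 1802, 1803, 1807, 1808, 1812, 1813, 1814, 1818, 1819 → 21.

21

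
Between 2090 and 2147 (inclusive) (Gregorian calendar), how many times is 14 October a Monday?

7

Track 14 October's weekday year by year (advancing +1, or +2 across a Feb 29):
  2090: Sat  2091: Sun (+1)  2092: Tue (+2)  2093: Wed (+1)  2094: Thu (+1)
  2095: Fri (+1)  2096: Sun (+2)  2097: Mon (+1) ✓  2098: Tue (+1)  2099: Wed (+1)
  2100: Thu (+1)  2101: Fri (+1)  2102: Sat (+1)  2103: Sun (+1)  … (30 more years) …
  2134: Thu (+1)  2135: Fri (+1)  2136: Sun (+2)  2137: Mon (+1) ✓  2138: Tue (+1)
  2139: Wed (+1)  2140: Fri (+2)  2141: Sat (+1)  2142: Sun (+1)  2143: Mon (+1) ✓
  2144: Wed (+2)  2145: Thu (+1)  2146: Fri (+1)  2147: Sat (+1)
Monday years: 2097, 2109, 2115, 2120, 2126, 2137, 2143 — 7 in total.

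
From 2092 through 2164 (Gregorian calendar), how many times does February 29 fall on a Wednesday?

4

Leap years in 2092–2164: 18 of them.
Feb 29 weekday advances by 5 (mod 7) from one leap year to the next four years later (or differs when a century non-leap intervenes).
Leap-day weekdays: 2092:Fri 2096:Wed✓ 2104:Fri 2108:Wed✓ 2112:Mon 2116:Sat 2120:Thu 2124:Tue 2128:Sun 2132:Fri 2136:Wed✓ 2140:Mon 2144:Sat 2148:Thu 2152:Tue 2156:Sun 2160:Fri 2164:Wed✓
Wednesday: 2096, 2108, 2136, 2164 → 4.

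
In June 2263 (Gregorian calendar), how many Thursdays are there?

4

June 2263 has 30 days and begins on Monday.
The first Thursday is June 4.
Thursdays fall on 4, 11, 18, 25 — that's 4.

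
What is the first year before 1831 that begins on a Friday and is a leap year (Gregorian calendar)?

1808

Jan 1 advances by 2 weekdays after a leap year and by 1 after a common year.
1831: Jan 1 is Saturday.
1830: Friday
1829: Thursday
1828: Tuesday (leap)
1827: Monday
1826: Sunday
1825: Saturday
1824: Thursday (leap)
1823: Wednesday
1822: Tuesday
1821: Monday
1820: Saturday (leap)
1819: Friday
1818: Thursday
1817: Wednesday
1816: Monday (leap)
1815: Sunday
1814: Saturday
1813: Friday
1812: Wednesday (leap)
1811: Tuesday
1810: Monday
1809: Sunday
1808: Friday (leap)
1808 begins on a Friday and is a leap year.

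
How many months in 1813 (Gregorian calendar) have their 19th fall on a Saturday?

1

Check the 19th of each month of 1813: Jan 19: Tue, Feb 19: Fri, Mar 19: Fri, Apr 19: Mon, May 19: Wed, Jun 19: Sat, Jul 19: Mon, Aug 19: Thu, Sep 19: Sun, Oct 19: Tue, Nov 19: Fri, Dec 19: Sun.
Saturday occurs in June — 1 month.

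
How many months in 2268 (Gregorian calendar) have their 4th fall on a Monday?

Check the 4th of each month of 2268: Jan 4: Sat, Feb 4: Tue, Mar 4: Wed, Apr 4: Sat, May 4: Mon, Jun 4: Thu, Jul 4: Sat, Aug 4: Tue, Sep 4: Fri, Oct 4: Sun, Nov 4: Wed, Dec 4: Fri.
Monday occurs in May — 1 month.

1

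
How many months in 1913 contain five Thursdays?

4

A month of length L has five Thursdays iff its first Thursday is on day ≤ L−28 (so day 1–3 in a 31-day month, 1–2 in a 30-day month, day 1 in a leap February).
Checking each month of 1913: Jan starts Wed (31d) ✓; Feb starts Sat (28d); Mar starts Sat (31d); Apr starts Tue (30d); May starts Thu (31d) ✓; Jun starts Sun (30d); Jul starts Tue (31d) ✓; Aug starts Fri (31d); Sep starts Mon (30d); Oct starts Wed (31d) ✓; Nov starts Sat (30d); Dec starts Mon (31d).
Five-Thursday months: January, May, July, October → 4.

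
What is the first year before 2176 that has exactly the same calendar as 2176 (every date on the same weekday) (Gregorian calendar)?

Two years share a calendar iff Jan 1 falls on the same weekday and both are leap or both are common. 2176: Jan 1 is Monday, leap year.
2175: Jan 1 Sunday, common
2174: Jan 1 Saturday, common
2173: Jan 1 Friday, common
2172: Jan 1 Wednesday, leap
2171: Jan 1 Tuesday, common
2170: Jan 1 Monday, common
2169: Jan 1 Sunday, common
2168: Jan 1 Friday, leap
2167: Jan 1 Thursday, common
2166: Jan 1 Wednesday, common
2165: Jan 1 Tuesday, common
2164: Jan 1 Sunday, leap
2163: Jan 1 Saturday, common
2162: Jan 1 Friday, common
2161: Jan 1 Thursday, common
2160: Jan 1 Tuesday, leap
2159: Jan 1 Monday, common
2158: Jan 1 Sunday, common
2157: Jan 1 Saturday, common
2156: Jan 1 Thursday, leap
2155: Jan 1 Wednesday, common
2154: Jan 1 Tuesday, common
2153: Jan 1 Monday, common
2152: Jan 1 Saturday, leap
2151: Jan 1 Friday, common
2150: Jan 1 Thursday, common
2149: Jan 1 Wednesday, common
2148: Jan 1 Monday, leap
2148 matches on both conditions.

2148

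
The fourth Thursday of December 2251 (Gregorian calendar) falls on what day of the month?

December 1, 2251 is a Monday, so the first Thursday is the 4th.
The fourth Thursday is 4 + 21 = 25.

25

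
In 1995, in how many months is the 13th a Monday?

3

Check the 13th of each month of 1995: Jan 13: Fri, Feb 13: Mon, Mar 13: Mon, Apr 13: Thu, May 13: Sat, Jun 13: Tue, Jul 13: Thu, Aug 13: Sun, Sep 13: Wed, Oct 13: Fri, Nov 13: Mon, Dec 13: Wed.
Monday occurs in February, March, November — 3 months.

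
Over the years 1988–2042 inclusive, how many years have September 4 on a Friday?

7

Track September 4's weekday year by year (advancing +1, or +2 across a Feb 29):
  1988: Sun  1989: Mon (+1)  1990: Tue (+1)  1991: Wed (+1)  1992: Fri (+2) ✓
  1993: Sat (+1)  1994: Sun (+1)  1995: Mon (+1)  1996: Wed (+2)  1997: Thu (+1)
  1998: Fri (+1) ✓  1999: Sat (+1)  2000: Mon (+2)  2001: Tue (+1)  … (27 more years) …
  2029: Tue (+1)  2030: Wed (+1)  2031: Thu (+1)  2032: Sat (+2)  2033: Sun (+1)
  2034: Mon (+1)  2035: Tue (+1)  2036: Thu (+2)  2037: Fri (+1) ✓  2038: Sat (+1)
  2039: Sun (+1)  2040: Tue (+2)  2041: Wed (+1)  2042: Thu (+1)
Friday years: 1992, 1998, 2009, 2015, 2020, 2026, 2037 — 7 in total.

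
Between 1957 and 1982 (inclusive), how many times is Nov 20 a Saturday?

4

Track Nov 20's weekday year by year (advancing +1, or +2 across a Feb 29):
  1957: Wed  1958: Thu (+1)  1959: Fri (+1)  1960: Sun (+2)  1961: Mon (+1)
  1962: Tue (+1)  1963: Wed (+1)  1964: Fri (+2)  1965: Sat (+1) ✓  1966: Sun (+1)
  1967: Mon (+1)  1968: Wed (+2)  1969: Thu (+1)  1970: Fri (+1)  1971: Sat (+1) ✓
  1972: Mon (+2)  1973: Tue (+1)  1974: Wed (+1)  1975: Thu (+1)  1976: Sat (+2) ✓
  1977: Sun (+1)  1978: Mon (+1)  1979: Tue (+1)  1980: Thu (+2)  1981: Fri (+1)
  1982: Sat (+1) ✓
Saturday years: 1965, 1971, 1976, 1982 — 4 in total.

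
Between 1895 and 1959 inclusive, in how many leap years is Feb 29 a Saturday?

3

Leap years in 1895–1959: 15 of them.
Feb 29 weekday advances by 5 (mod 7) from one leap year to the next four years later (or differs when a century non-leap intervenes).
Leap-day weekdays: 1896:Sat✓ 1904:Mon 1908:Sat✓ 1912:Thu 1916:Tue 1920:Sun 1924:Fri 1928:Wed 1932:Mon 1936:Sat✓ 1940:Thu 1944:Tue 1948:Sun 1952:Fri 1956:Wed
Saturday: 1896, 1908, 1936 → 3.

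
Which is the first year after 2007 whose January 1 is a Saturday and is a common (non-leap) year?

Jan 1 advances by 2 weekdays after a leap year and by 1 after a common year.
2007: Jan 1 is Monday.
2008: Tuesday (leap)
2009: Thursday
2010: Friday
2011: Saturday
2011 begins on a Saturday and is a common year.

2011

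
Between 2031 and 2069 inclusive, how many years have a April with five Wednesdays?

April has 30 days; it has five Wednesdays when Wednesday falls among the first (month-length − 28) days — i.e. when April 1 is one of Wednesday/Tuesday.
April 1 by year: 2031:Tue✓ 2032:Thu 2033:Fri 2034:Sat 2035:Sun 2036:Tue✓ 2037:Wed✓ 2038:Thu 2039:Fri 2040:Sun 2041:Mon 2042:Tue✓ 2043:Wed✓ 2044:Fri 2045:Sat …(9 more)… 2055:Thu 2056:Sat 2057:Sun 2058:Mon 2059:Tue✓ 2060:Thu 2061:Fri 2062:Sat 2063:Sun 2064:Tue✓ 2065:Wed✓ 2066:Thu 2067:Fri 2068:Sun 2069:Mon
Years with five Wednesdays: 2031, 2036, 2037, 2042, 2043, 2048, 2053, 2054, 2059, 2064, 2065 → 11.

11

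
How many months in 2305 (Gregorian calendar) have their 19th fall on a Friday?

Check the 19th of each month of 2305: Jan 19: Thu, Feb 19: Sun, Mar 19: Sun, Apr 19: Wed, May 19: Fri, Jun 19: Mon, Jul 19: Wed, Aug 19: Sat, Sep 19: Tue, Oct 19: Thu, Nov 19: Sun, Dec 19: Tue.
Friday occurs in May — 1 month.

1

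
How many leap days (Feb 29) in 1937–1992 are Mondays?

Leap years in 1937–1992: 14 of them.
Feb 29 weekday advances by 5 (mod 7) from one leap year to the next four years later (or differs when a century non-leap intervenes).
Leap-day weekdays: 1940:Thu 1944:Tue 1948:Sun 1952:Fri 1956:Wed 1960:Mon✓ 1964:Sat 1968:Thu 1972:Tue 1976:Sun 1980:Fri 1984:Wed 1988:Mon✓ 1992:Sat
Monday: 1960, 1988 → 2.

2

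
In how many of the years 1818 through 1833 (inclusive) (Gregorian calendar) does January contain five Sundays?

January has 31 days; it has five Sundays when Sunday falls among the first (month-length − 28) days — i.e. when January 1 is one of Sunday/Saturday/Friday.
January 1 by year: 1818:Thu 1819:Fri✓ 1820:Sat✓ 1821:Mon 1822:Tue 1823:Wed 1824:Thu 1825:Sat✓ 1826:Sun✓ 1827:Mon 1828:Tue 1829:Thu 1830:Fri✓ 1831:Sat✓ 1832:Sun✓ 1833:Tue
Years with five Sundays: 1819, 1820, 1825, 1826, 1830, 1831, 1832 → 7.

7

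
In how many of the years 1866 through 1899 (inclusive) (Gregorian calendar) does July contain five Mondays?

15

July has 31 days; it has five Mondays when Monday falls among the first (month-length − 28) days — i.e. when July 1 is one of Monday/Sunday/Saturday.
July 1 by year: 1866:Sun✓ 1867:Mon✓ 1868:Wed 1869:Thu 1870:Fri 1871:Sat✓ 1872:Mon✓ 1873:Tue 1874:Wed 1875:Thu 1876:Sat✓ 1877:Sun✓ 1878:Mon✓ 1879:Tue 1880:Thu …(4 more)… 1885:Wed 1886:Thu 1887:Fri 1888:Sun✓ 1889:Mon✓ 1890:Tue 1891:Wed 1892:Fri 1893:Sat✓ 1894:Sun✓ 1895:Mon✓ 1896:Wed 1897:Thu 1898:Fri 1899:Sat✓
Years with five Mondays: 1866, 1867, 1871, 1872, 1876, 1877, 1878, 1882, 1883, 1888, 1889, 1893, 1894, 1895, 1899 → 15.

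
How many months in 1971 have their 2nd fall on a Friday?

Check the 2nd of each month of 1971: Jan 2: Sat, Feb 2: Tue, Mar 2: Tue, Apr 2: Fri, May 2: Sun, Jun 2: Wed, Jul 2: Fri, Aug 2: Mon, Sep 2: Thu, Oct 2: Sat, Nov 2: Tue, Dec 2: Thu.
Friday occurs in April, July — 2 months.

2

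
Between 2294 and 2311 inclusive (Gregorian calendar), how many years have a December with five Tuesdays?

December has 31 days; it has five Tuesdays when Tuesday falls among the first (month-length − 28) days — i.e. when December 1 is one of Tuesday/Monday/Sunday.
December 1 by year: 2294:Sat 2295:Sun✓ 2296:Tue✓ 2297:Wed 2298:Thu 2299:Fri 2300:Sat 2301:Sun✓ 2302:Mon✓ 2303:Tue✓ 2304:Thu 2305:Fri 2306:Sat 2307:Sun✓ 2308:Tue✓ 2309:Wed 2310:Thu 2311:Fri
Years with five Tuesdays: 2295, 2296, 2301, 2302, 2303, 2307, 2308 → 7.

7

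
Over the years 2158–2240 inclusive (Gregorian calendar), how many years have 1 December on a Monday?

12

Track 1 December's weekday year by year (advancing +1, or +2 across a Feb 29):
  2158: Fri  2159: Sat (+1)  2160: Mon (+2) ✓  2161: Tue (+1)  2162: Wed (+1)
  2163: Thu (+1)  2164: Sat (+2)  2165: Sun (+1)  2166: Mon (+1) ✓  2167: Tue (+1)
  2168: Thu (+2)  2169: Fri (+1)  2170: Sat (+1)  2171: Sun (+1)  … (55 more years) …
  2227: Sat (+1)  2228: Mon (+2) ✓  2229: Tue (+1)  2230: Wed (+1)  2231: Thu (+1)
  2232: Sat (+2)  2233: Sun (+1)  2234: Mon (+1) ✓  2235: Tue (+1)  2236: Thu (+2)
  2237: Fri (+1)  2238: Sat (+1)  2239: Sun (+1)  2240: Tue (+2)
Monday years: 2160, 2166, 2177, 2183, 2188, 2194, 2200, 2206, 2217, 2223, 2228, 2234 — 12 in total.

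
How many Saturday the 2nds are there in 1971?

2

Check the 2nd of each month of 1971: Jan 2: Sat, Feb 2: Tue, Mar 2: Tue, Apr 2: Fri, May 2: Sun, Jun 2: Wed, Jul 2: Fri, Aug 2: Mon, Sep 2: Thu, Oct 2: Sat, Nov 2: Tue, Dec 2: Thu.
Saturday occurs in January, October — 2 months.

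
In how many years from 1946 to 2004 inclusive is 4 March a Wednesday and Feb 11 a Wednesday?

6

Check each year's weekday for 4 March and Feb 11:
  1946: Mon/Mon  1947: Tue/Tue  1948: Thu/Wed  1949: Fri/Fri  1950: Sat/Sat  1951: Sun/Sun  1952: Tue/Mon  1953: Wed/Wed ✓  1954: Thu/Thu  1955: Fri/Fri  1956: Sun/Sat  1957: Mon/Mon  1958: Tue/Tue  1959: Wed/Wed ✓  …(31 more)…  1991: Mon/Mon  1992: Wed/Tue  1993: Thu/Thu  1994: Fri/Fri  1995: Sat/Sat  1996: Mon/Sun  1997: Tue/Tue  1998: Wed/Wed ✓  1999: Thu/Thu  2000: Sat/Fri  2001: Sun/Sun  2002: Mon/Mon  2003: Tue/Tue  2004: Thu/Wed
Both conditions hold in: 1953, 1959, 1970, 1981, 1987, 1998 — 6.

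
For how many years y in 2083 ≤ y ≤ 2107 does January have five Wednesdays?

9

January has 31 days; it has five Wednesdays when Wednesday falls among the first (month-length − 28) days — i.e. when January 1 is one of Wednesday/Tuesday/Monday.
January 1 by year: 2083:Fri 2084:Sat 2085:Mon✓ 2086:Tue✓ 2087:Wed✓ 2088:Thu 2089:Sat 2090:Sun 2091:Mon✓ 2092:Tue✓ 2093:Thu 2094:Fri 2095:Sat 2096:Sun 2097:Tue✓ 2098:Wed✓ 2099:Thu 2100:Fri 2101:Sat 2102:Sun 2103:Mon✓ 2104:Tue✓ 2105:Thu 2106:Fri 2107:Sat
Years with five Wednesdays: 2085, 2086, 2087, 2091, 2092, 2097, 2098, 2103, 2104 → 9.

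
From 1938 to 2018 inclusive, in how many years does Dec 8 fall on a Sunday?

11

Track Dec 8's weekday year by year (advancing +1, or +2 across a Feb 29):
  1938: Thu  1939: Fri (+1)  1940: Sun (+2) ✓  1941: Mon (+1)  1942: Tue (+1)
  1943: Wed (+1)  1944: Fri (+2)  1945: Sat (+1)  1946: Sun (+1) ✓  1947: Mon (+1)
  1948: Wed (+2)  1949: Thu (+1)  1950: Fri (+1)  1951: Sat (+1)  … (53 more years) …
  2005: Thu (+1)  2006: Fri (+1)  2007: Sat (+1)  2008: Mon (+2)  2009: Tue (+1)
  2010: Wed (+1)  2011: Thu (+1)  2012: Sat (+2)  2013: Sun (+1) ✓  2014: Mon (+1)
  2015: Tue (+1)  2016: Thu (+2)  2017: Fri (+1)  2018: Sat (+1)
Sunday years: 1940, 1946, 1957, 1963, 1968, 1974, 1985, 1991, 1996, 2002, 2013 — 11 in total.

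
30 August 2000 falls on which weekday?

January 1, 2000 is a Saturday.
August 30 is day 243 of the year, i.e. 242 days after Jan 1.
242 mod 7 = 4, so advance 4 weekdays from Saturday: Wednesday.

Wednesday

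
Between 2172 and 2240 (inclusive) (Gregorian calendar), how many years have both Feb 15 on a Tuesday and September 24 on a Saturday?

7

Check each year's weekday for Feb 15 and September 24:
  2172: Sat/Thu  2173: Mon/Fri  2174: Tue/Sat ✓  2175: Wed/Sun  2176: Thu/Tue  2177: Sat/Wed  2178: Sun/Thu  2179: Mon/Fri  2180: Tue/Sun  2181: Thu/Mon  2182: Fri/Tue  2183: Sat/Wed  2184: Sun/Fri  2185: Tue/Sat ✓  …(41 more)…  2227: Thu/Mon  2228: Fri/Wed  2229: Sun/Thu  2230: Mon/Fri  2231: Tue/Sat ✓  2232: Wed/Mon  2233: Fri/Tue  2234: Sat/Wed  2235: Sun/Thu  2236: Mon/Sat  2237: Wed/Sun  2238: Thu/Mon  2239: Fri/Tue  2240: Sat/Thu
Both conditions hold in: 2174, 2185, 2191, 2203, 2214, 2225, 2231 — 7.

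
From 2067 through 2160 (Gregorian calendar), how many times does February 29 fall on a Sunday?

Leap years in 2067–2160: 23 of them.
Feb 29 weekday advances by 5 (mod 7) from one leap year to the next four years later (or differs when a century non-leap intervenes).
Leap-day weekdays: 2068:Wed 2072:Mon 2076:Sat 2080:Thu 2084:Tue 2088:Sun✓ 2092:Fri 2096:Wed 2104:Fri 2108:Wed 2112:Mon 2116:Sat 2120:Thu 2124:Tue 2128:Sun✓ 2132:Fri 2136:Wed 2140:Mon 2144:Sat 2148:Thu 2152:Tue 2156:Sun✓ 2160:Fri
Sunday: 2088, 2128, 2156 → 3.

3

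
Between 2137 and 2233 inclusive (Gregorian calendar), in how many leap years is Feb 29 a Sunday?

Leap years in 2137–2233: 23 of them.
Feb 29 weekday advances by 5 (mod 7) from one leap year to the next four years later (or differs when a century non-leap intervenes).
Leap-day weekdays: 2140:Mon 2144:Sat 2148:Thu 2152:Tue 2156:Sun✓ 2160:Fri 2164:Wed 2168:Mon 2172:Sat 2176:Thu 2180:Tue 2184:Sun✓ 2188:Fri 2192:Wed 2196:Mon 2204:Wed 2208:Mon 2212:Sat 2216:Thu 2220:Tue 2224:Sun✓ 2228:Fri 2232:Wed
Sunday: 2156, 2184, 2224 → 3.

3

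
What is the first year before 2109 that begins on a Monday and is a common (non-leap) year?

2103

Jan 1 advances by 2 weekdays after a leap year and by 1 after a common year.
2109: Jan 1 is Tuesday.
2108: Sunday (leap)
2107: Saturday
2106: Friday
2105: Thursday
2104: Tuesday (leap)
2103: Monday
2103 begins on a Monday and is a common year.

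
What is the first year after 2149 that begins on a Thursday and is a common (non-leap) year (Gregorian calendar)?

Jan 1 advances by 2 weekdays after a leap year and by 1 after a common year.
2149: Jan 1 is Wednesday.
2150: Thursday
2150 begins on a Thursday and is a common year.

2150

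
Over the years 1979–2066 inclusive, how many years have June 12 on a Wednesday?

Track June 12's weekday year by year (advancing +1, or +2 across a Feb 29):
  1979: Tue  1980: Thu (+2)  1981: Fri (+1)  1982: Sat (+1)  1983: Sun (+1)
  1984: Tue (+2)  1985: Wed (+1) ✓  1986: Thu (+1)  1987: Fri (+1)  1988: Sun (+2)
  1989: Mon (+1)  1990: Tue (+1)  1991: Wed (+1) ✓  1992: Fri (+2)  … (60 more years) …
  2053: Thu (+1)  2054: Fri (+1)  2055: Sat (+1)  2056: Mon (+2)  2057: Tue (+1)
  2058: Wed (+1) ✓  2059: Thu (+1)  2060: Sat (+2)  2061: Sun (+1)  2062: Mon (+1)
  2063: Tue (+1)  2064: Thu (+2)  2065: Fri (+1)  2066: Sat (+1)
Wednesday years: 1985, 1991, 1996, 2002, 2013, 2019, 2024, 2030, 2041, 2047, 2052, 2058 — 12 in total.

12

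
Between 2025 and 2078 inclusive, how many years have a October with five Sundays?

23

October has 31 days; it has five Sundays when Sunday falls among the first (month-length − 28) days — i.e. when October 1 is one of Sunday/Saturday/Friday.
October 1 by year: 2025:Wed 2026:Thu 2027:Fri✓ 2028:Sun✓ 2029:Mon 2030:Tue 2031:Wed 2032:Fri✓ 2033:Sat✓ 2034:Sun✓ 2035:Mon 2036:Wed 2037:Thu 2038:Fri✓ 2039:Sat✓ …(24 more)… 2064:Wed 2065:Thu 2066:Fri✓ 2067:Sat✓ 2068:Mon 2069:Tue 2070:Wed 2071:Thu 2072:Sat✓ 2073:Sun✓ 2074:Mon 2075:Tue 2076:Thu 2077:Fri✓ 2078:Sat✓
Years with five Sundays: 2027, 2028, 2032, 2033, 2034, 2038, 2039, 2044, 2045, 2049, 2050, 2051, 2055, 2056, 2060, 2061, 2062, 2066, 2067, 2072, 2073, 2077, 2078 → 23.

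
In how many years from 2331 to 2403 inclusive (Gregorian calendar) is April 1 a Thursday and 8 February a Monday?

Check each year's weekday for April 1 and 8 February:
  2331: Wed/Sun  2332: Fri/Mon  2333: Sat/Wed  2334: Sun/Thu  2335: Mon/Fri  2336: Wed/Sat  2337: Thu/Mon ✓  2338: Fri/Tue  2339: Sat/Wed  2340: Mon/Thu  2341: Tue/Sat  2342: Wed/Sun  2343: Thu/Mon ✓  2344: Sat/Tue  …(45 more)…  2390: Sun/Thu  2391: Mon/Fri  2392: Wed/Sat  2393: Thu/Mon ✓  2394: Fri/Tue  2395: Sat/Wed  2396: Mon/Thu  2397: Tue/Sat  2398: Wed/Sun  2399: Thu/Mon ✓  2400: Sat/Tue  2401: Sun/Thu  2402: Mon/Fri  2403: Tue/Sat
Both conditions hold in: 2337, 2343, 2354, 2365, 2371, 2382, 2393, 2399 — 8.

8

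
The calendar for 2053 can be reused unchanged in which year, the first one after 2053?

2059

Two years share a calendar iff Jan 1 falls on the same weekday and both are leap or both are common. 2053: Jan 1 is Wednesday, common year.
2054: Jan 1 Thursday, common
2055: Jan 1 Friday, common
2056: Jan 1 Saturday, leap
2057: Jan 1 Monday, common
2058: Jan 1 Tuesday, common
2059: Jan 1 Wednesday, common
2059 matches on both conditions.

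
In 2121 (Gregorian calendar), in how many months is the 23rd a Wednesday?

Check the 23rd of each month of 2121: Jan 23: Thu, Feb 23: Sun, Mar 23: Sun, Apr 23: Wed, May 23: Fri, Jun 23: Mon, Jul 23: Wed, Aug 23: Sat, Sep 23: Tue, Oct 23: Thu, Nov 23: Sun, Dec 23: Tue.
Wednesday occurs in April, July — 2 months.

2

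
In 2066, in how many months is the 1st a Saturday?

1

Check the 1st of each month of 2066: Jan 1: Fri, Feb 1: Mon, Mar 1: Mon, Apr 1: Thu, May 1: Sat, Jun 1: Tue, Jul 1: Thu, Aug 1: Sun, Sep 1: Wed, Oct 1: Fri, Nov 1: Mon, Dec 1: Wed.
Saturday occurs in May — 1 month.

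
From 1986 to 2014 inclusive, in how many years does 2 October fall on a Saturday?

Track 2 October's weekday year by year (advancing +1, or +2 across a Feb 29):
  1986: Thu  1987: Fri (+1)  1988: Sun (+2)  1989: Mon (+1)  1990: Tue (+1)
  1991: Wed (+1)  1992: Fri (+2)  1993: Sat (+1) ✓  1994: Sun (+1)  1995: Mon (+1)
  1996: Wed (+2)  1997: Thu (+1)  1998: Fri (+1)  1999: Sat (+1) ✓  2000: Mon (+2)
  2001: Tue (+1)  2002: Wed (+1)  2003: Thu (+1)  2004: Sat (+2) ✓  2005: Sun (+1)
  2006: Mon (+1)  2007: Tue (+1)  2008: Thu (+2)  2009: Fri (+1)  2010: Sat (+1) ✓
  2011: Sun (+1)  2012: Tue (+2)  2013: Wed (+1)  2014: Thu (+1)
Saturday years: 1993, 1999, 2004, 2010 — 4 in total.

4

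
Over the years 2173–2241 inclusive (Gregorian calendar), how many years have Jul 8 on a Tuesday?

Track Jul 8's weekday year by year (advancing +1, or +2 across a Feb 29):
  2173: Thu  2174: Fri (+1)  2175: Sat (+1)  2176: Mon (+2)  2177: Tue (+1) ✓
  2178: Wed (+1)  2179: Thu (+1)  2180: Sat (+2)  2181: Sun (+1)  2182: Mon (+1)
  2183: Tue (+1) ✓  2184: Thu (+2)  2185: Fri (+1)  2186: Sat (+1)  … (41 more years) …
  2228: Tue (+2) ✓  2229: Wed (+1)  2230: Thu (+1)  2231: Fri (+1)  2232: Sun (+2)
  2233: Mon (+1)  2234: Tue (+1) ✓  2235: Wed (+1)  2236: Fri (+2)  2237: Sat (+1)
  2238: Sun (+1)  2239: Mon (+1)  2240: Wed (+2)  2241: Thu (+1)
Tuesday years: 2177, 2183, 2188, 2194, 2200, 2206, 2217, 2223, 2228, 2234 — 10 in total.

10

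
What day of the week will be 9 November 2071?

January 1, 2071 is a Thursday.
November 9 is day 313 of the year, i.e. 312 days after Jan 1.
312 mod 7 = 4, so advance 4 weekdays from Thursday: Monday.

Monday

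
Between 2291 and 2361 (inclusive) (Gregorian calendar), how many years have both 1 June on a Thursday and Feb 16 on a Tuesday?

Check each year's weekday for 1 June and Feb 16:
  2291: Mon/Mon  2292: Wed/Tue  2293: Thu/Thu  2294: Fri/Fri  2295: Sat/Sat  2296: Mon/Sun  2297: Tue/Tue  2298: Wed/Wed  2299: Thu/Thu  2300: Fri/Fri  2301: Sat/Sat  2302: Sun/Sun  2303: Mon/Mon  2304: Wed/Tue  …(43 more)…  2348: Tue/Mon  2349: Wed/Wed  2350: Thu/Thu  2351: Fri/Fri  2352: Sun/Sat  2353: Mon/Mon  2354: Tue/Tue  2355: Wed/Wed  2356: Fri/Thu  2357: Sat/Sat  2358: Sun/Sun  2359: Mon/Mon  2360: Wed/Tue  2361: Thu/Thu
Both conditions hold in: no year — 0.

0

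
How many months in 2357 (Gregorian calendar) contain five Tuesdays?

5

A month of length L has five Tuesdays iff its first Tuesday is on day ≤ L−28 (so day 1–3 in a 31-day month, 1–2 in a 30-day month, day 1 in a leap February).
Checking each month of 2357: Jan starts Tue (31d) ✓; Feb starts Fri (28d); Mar starts Fri (31d); Apr starts Mon (30d) ✓; May starts Wed (31d); Jun starts Sat (30d); Jul starts Mon (31d) ✓; Aug starts Thu (31d); Sep starts Sun (30d); Oct starts Tue (31d) ✓; Nov starts Fri (30d); Dec starts Sun (31d) ✓.
Five-Tuesday months: January, April, July, October, December → 5.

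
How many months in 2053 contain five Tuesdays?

4

A month of length L has five Tuesdays iff its first Tuesday is on day ≤ L−28 (so day 1–3 in a 31-day month, 1–2 in a 30-day month, day 1 in a leap February).
Checking each month of 2053: Jan starts Wed (31d); Feb starts Sat (28d); Mar starts Sat (31d); Apr starts Tue (30d) ✓; May starts Thu (31d); Jun starts Sun (30d); Jul starts Tue (31d) ✓; Aug starts Fri (31d); Sep starts Mon (30d) ✓; Oct starts Wed (31d); Nov starts Sat (30d); Dec starts Mon (31d) ✓.
Five-Tuesday months: April, July, September, December → 4.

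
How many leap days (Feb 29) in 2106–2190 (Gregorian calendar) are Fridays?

Leap years in 2106–2190: 21 of them.
Feb 29 weekday advances by 5 (mod 7) from one leap year to the next four years later (or differs when a century non-leap intervenes).
Leap-day weekdays: 2108:Wed 2112:Mon 2116:Sat 2120:Thu 2124:Tue 2128:Sun 2132:Fri✓ 2136:Wed 2140:Mon 2144:Sat 2148:Thu 2152:Tue 2156:Sun 2160:Fri✓ 2164:Wed 2168:Mon 2172:Sat 2176:Thu 2180:Tue 2184:Sun 2188:Fri✓
Friday: 2132, 2160, 2188 → 3.

3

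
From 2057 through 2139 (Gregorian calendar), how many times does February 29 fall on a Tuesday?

2

Leap years in 2057–2139: 19 of them.
Feb 29 weekday advances by 5 (mod 7) from one leap year to the next four years later (or differs when a century non-leap intervenes).
Leap-day weekdays: 2060:Sun 2064:Fri 2068:Wed 2072:Mon 2076:Sat 2080:Thu 2084:Tue✓ 2088:Sun 2092:Fri 2096:Wed 2104:Fri 2108:Wed 2112:Mon 2116:Sat 2120:Thu 2124:Tue✓ 2128:Sun 2132:Fri 2136:Wed
Tuesday: 2084, 2124 → 2.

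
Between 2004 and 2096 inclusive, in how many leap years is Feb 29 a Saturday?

Leap years in 2004–2096: 24 of them.
Feb 29 weekday advances by 5 (mod 7) from one leap year to the next four years later (or differs when a century non-leap intervenes).
Leap-day weekdays: 2004:Sun 2008:Fri 2012:Wed 2016:Mon 2020:Sat✓ 2024:Thu 2028:Tue 2032:Sun 2036:Fri 2040:Wed 2044:Mon 2048:Sat✓ 2052:Thu 2056:Tue 2060:Sun 2064:Fri 2068:Wed 2072:Mon 2076:Sat✓ 2080:Thu 2084:Tue 2088:Sun 2092:Fri 2096:Wed
Saturday: 2020, 2048, 2076 → 3.

3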